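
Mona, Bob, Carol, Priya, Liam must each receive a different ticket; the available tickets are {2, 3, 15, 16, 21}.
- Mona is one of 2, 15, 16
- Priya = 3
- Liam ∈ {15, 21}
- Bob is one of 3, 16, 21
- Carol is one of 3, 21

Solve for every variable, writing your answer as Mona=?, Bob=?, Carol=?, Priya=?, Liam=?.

Mona=2, Bob=16, Carol=21, Priya=3, Liam=15

Priya's domain is down to {3}, so Priya = 3. Eliminate 3 elsewhere: Bob, Carol.
Carol must be 21 (only option left). Strike 21 from Bob, Liam.
Liam has just one choice, so Liam = 15. So Mona can't be 15.
Bob must be 16 (only option left). Eliminate 16 elsewhere: Mona.
Mona's domain is down to {2}, so Mona = 2.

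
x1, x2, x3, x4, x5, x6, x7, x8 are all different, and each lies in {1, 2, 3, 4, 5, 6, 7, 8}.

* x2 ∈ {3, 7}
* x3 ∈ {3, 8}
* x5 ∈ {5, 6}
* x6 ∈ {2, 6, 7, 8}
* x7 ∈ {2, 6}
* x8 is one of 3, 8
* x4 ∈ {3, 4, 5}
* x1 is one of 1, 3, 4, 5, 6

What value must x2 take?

The 8 variables together cover exactly {1, 2, 3, 4, 5, 6, 7, 8} — 8 values for 8 variables — and 1 appears only in x1's list, so x1 = 1.
The 7 still-open variables together cover exactly {2, 3, 4, 5, 6, 7, 8} — 7 values for 7 variables — and 4 appears only in x4's list, so x4 = 4.
The 6 still-open variables draw from only 6 values {2, 3, 5, 6, 7, 8}, so each is used; only x5 can be 5, hence x5 = 5.
The 2 variables x3 and x8 are confined to {3, 8}, which locks those values in; drop them from x2, x6.
So x2 = 7.

7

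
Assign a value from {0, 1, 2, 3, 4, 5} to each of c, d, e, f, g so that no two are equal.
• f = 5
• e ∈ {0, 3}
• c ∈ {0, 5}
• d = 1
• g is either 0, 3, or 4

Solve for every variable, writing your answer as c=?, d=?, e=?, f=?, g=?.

c=0, d=1, e=3, f=5, g=4

d must be 1 (only option left).
f's domain is down to {5}, so f = 5. So c can't be 5.
c's domain is down to {0}, so c = 0. Remove 0 from e, g.
That leaves e = 3. Eliminate 3 elsewhere: g.
g must be 4 (only option left).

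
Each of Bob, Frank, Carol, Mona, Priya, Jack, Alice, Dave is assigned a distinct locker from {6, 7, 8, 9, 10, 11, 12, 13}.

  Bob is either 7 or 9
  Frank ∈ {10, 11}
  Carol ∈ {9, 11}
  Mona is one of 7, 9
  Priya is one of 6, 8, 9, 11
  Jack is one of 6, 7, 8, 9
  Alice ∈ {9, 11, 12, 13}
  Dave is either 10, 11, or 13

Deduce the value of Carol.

11

Among the 8 variables, 12 fits only Alice (and all 8 values in {6, 7, 8, 9, 10, 11, 12, 13} must be used), so Alice = 12.
Among the 7 still-open variables, 13 fits only Dave (and all 7 values in {6, 7, 8, 9, 10, 11, 13} must be used), so Dave = 13.
The 6 still-open variables draw from only 6 values {6, 7, 8, 9, 10, 11}, so each is used; only Frank can be 10, hence Frank = 10.
Bob and Mona between them cover only {7, 9} — a naked pair. Remove those values from Carol, Priya, Jack.
So Carol = 11.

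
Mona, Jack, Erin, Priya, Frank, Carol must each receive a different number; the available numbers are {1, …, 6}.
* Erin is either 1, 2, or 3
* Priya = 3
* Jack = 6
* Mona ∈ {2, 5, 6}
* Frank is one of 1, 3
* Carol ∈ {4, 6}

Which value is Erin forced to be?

Jack must be 6 (only option left). Remove 6 from Mona, Carol.
That leaves Priya = 3. Strike 3 from Erin, Frank.
Frank's domain is down to {1}, so Frank = 1. Remove 1 from Erin.
So Erin = 2.

2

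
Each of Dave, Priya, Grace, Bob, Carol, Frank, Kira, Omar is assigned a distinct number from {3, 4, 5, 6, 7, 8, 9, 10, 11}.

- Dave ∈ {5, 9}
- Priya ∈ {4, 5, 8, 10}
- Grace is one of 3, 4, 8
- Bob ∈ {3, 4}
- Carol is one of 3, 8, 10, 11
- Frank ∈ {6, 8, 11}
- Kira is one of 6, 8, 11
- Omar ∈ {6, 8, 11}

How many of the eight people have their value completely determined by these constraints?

Among the 8 variables, 9 fits only Dave (and all 8 values in {3, 4, 5, 6, 8, 9, 10, 11} must be used), so Dave = 9.
The 7 still-open variables draw from only 7 values {3, 4, 5, 6, 8, 10, 11}, so each is used; only Priya can be 5, hence Priya = 5.
The 6 still-open variables draw from only 6 values {3, 4, 6, 8, 10, 11}, so each is used; only Carol can be 10, hence Carol = 10.
Frank, Kira, Omar between them cover only {6, 8, 11} — a naked triple. Remove those values from Grace.
Determined: Dave=9, Priya=5, Carol=10. The other people each still have more than one consistent value. That makes 3.

3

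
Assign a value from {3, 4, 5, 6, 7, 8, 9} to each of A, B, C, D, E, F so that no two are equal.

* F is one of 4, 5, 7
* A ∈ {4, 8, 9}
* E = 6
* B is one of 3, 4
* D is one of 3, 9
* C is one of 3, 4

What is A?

8

E has just one choice, so E = 6.
The 2 variables B and C are confined to {3, 4}, which locks those values in; drop them from A, D, F.
D has just one choice, so D = 9. Remove 9 from A.
So A = 8.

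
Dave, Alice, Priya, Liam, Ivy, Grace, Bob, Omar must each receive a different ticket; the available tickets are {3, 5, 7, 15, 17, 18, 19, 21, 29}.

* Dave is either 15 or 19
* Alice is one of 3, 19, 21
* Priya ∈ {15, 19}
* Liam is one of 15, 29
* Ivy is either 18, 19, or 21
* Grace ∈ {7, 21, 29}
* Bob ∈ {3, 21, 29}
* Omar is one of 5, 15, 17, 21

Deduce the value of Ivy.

The 2 variables Dave and Priya are confined to {15, 19}, which locks those values in; drop them from Alice, Liam, Ivy, Omar.
That leaves Liam = 29. Strike 29 from Grace, Bob.
The 2 variables Alice and Bob are confined to {3, 21}, which locks those values in; drop them from Ivy, Grace, Omar.
So Ivy = 18.

18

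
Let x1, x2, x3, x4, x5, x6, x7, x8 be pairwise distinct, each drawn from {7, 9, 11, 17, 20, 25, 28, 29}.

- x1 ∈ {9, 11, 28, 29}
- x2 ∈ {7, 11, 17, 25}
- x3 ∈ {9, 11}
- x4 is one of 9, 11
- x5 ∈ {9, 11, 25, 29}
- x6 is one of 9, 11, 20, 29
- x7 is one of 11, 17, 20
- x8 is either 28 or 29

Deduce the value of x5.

The 8 variables together cover exactly {7, 9, 11, 17, 20, 25, 28, 29} — 8 values for 8 variables — and 7 appears only in x2's list, so x2 = 7.
Among the 7 still-open variables, 17 fits only x7 (and all 7 values in {9, 11, 17, 20, 25, 28, 29} must be used), so x7 = 17.
The 6 still-open variables together cover exactly {9, 11, 20, 25, 28, 29} — 6 values for 6 variables — and 20 appears only in x6's list, so x6 = 20.
The 5 still-open variables together cover exactly {9, 11, 25, 28, 29} — 5 values for 5 variables — and 25 appears only in x5's list, so x5 = 25.

25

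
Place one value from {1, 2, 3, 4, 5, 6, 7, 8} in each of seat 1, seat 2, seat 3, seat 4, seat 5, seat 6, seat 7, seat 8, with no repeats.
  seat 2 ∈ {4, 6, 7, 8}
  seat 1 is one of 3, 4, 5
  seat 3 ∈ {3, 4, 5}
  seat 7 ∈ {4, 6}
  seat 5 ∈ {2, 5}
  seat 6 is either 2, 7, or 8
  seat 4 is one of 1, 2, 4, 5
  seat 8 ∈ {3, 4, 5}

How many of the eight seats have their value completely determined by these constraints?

The 8 variables draw from only 8 values {1, 2, 3, 4, 5, 6, 7, 8}, so each is used; only seat 4 can be 1, hence seat 4 = 1.
seat 1, seat 3, seat 8 share exactly the 3 values {3, 4, 5}; by pigeonhole those values go to them, so strike 3, 4, 5 from seat 2, seat 5, seat 7.
seat 5 must be 2 (only option left). Remove 2 from seat 6.
seat 7's domain is down to {6}, so seat 7 = 6. Remove 6 from seat 2.
Determined: seat 4=1, seat 5=2, seat 7=6. The other seats each still have more than one consistent value. That makes 3.

3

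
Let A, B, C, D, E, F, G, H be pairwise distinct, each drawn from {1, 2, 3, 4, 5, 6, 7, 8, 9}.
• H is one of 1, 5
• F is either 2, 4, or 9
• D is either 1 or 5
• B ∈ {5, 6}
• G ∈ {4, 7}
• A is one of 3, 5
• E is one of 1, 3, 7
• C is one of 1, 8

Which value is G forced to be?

D and H between them cover only {1, 5} — a naked pair. Remove those values from A, B, C, E.
A must be 3 (only option left). Remove 3 from E.
B must be 6 (only option left).
That leaves C = 8.
E has just one choice, so E = 7. Strike 7 from G.
So G = 4.

4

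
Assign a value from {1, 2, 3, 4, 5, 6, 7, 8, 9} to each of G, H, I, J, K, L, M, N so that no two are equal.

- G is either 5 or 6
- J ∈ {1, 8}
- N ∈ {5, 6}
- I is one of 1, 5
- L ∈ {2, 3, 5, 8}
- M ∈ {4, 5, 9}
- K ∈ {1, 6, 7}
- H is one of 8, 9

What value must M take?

4

The 2 variables G and N are confined to {5, 6}, which locks those values in; drop them from I, K, L, M.
I's domain is down to {1}, so I = 1. So J, K can't be 1.
That leaves J = 8. Remove 8 from H, L.
That leaves K = 7.
H has just one choice, so H = 9. Strike 9 from M.
So M = 4.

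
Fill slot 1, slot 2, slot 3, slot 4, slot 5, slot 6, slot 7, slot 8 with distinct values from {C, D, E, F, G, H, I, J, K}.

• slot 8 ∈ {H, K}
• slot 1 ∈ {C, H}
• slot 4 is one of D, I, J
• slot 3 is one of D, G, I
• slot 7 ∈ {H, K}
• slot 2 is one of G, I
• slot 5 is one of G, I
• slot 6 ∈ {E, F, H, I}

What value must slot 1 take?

C

The 2 variables slot 2 and slot 5 are confined to {G, I}, which locks those values in; drop them from slot 3, slot 4, slot 6.
That leaves slot 3 = D. Remove D from slot 4.
slot 4 must be J (only option left).
slot 7 and slot 8 share exactly the 2 values {H, K}; by pigeonhole those values go to them, so strike H, K from slot 1, slot 6.
So slot 1 = C.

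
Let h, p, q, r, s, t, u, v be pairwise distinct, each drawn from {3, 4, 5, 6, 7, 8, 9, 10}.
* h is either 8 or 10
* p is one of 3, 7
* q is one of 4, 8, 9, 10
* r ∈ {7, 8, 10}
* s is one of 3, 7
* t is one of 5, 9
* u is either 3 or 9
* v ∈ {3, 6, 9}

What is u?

9

Among the 8 variables, 4 fits only q (and all 8 values in {3, 4, 5, 6, 7, 8, 9, 10} must be used), so q = 4.
Among the 7 still-open variables, 5 fits only t (and all 7 values in {3, 5, 6, 7, 8, 9, 10} must be used), so t = 5.
The 6 still-open variables together cover exactly {3, 6, 7, 8, 9, 10} — 6 values for 6 variables — and 6 appears only in v's list, so v = 6.
Among the 5 still-open variables, 9 fits only u (and all 5 values in {3, 7, 8, 9, 10} must be used), so u = 9.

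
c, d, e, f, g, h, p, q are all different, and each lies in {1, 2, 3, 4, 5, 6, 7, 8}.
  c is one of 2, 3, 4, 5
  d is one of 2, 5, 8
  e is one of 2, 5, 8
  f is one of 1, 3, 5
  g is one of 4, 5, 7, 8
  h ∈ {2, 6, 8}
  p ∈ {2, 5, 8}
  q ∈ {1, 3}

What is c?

The 8 variables draw from only 8 values {1, 2, 3, 4, 5, 6, 7, 8}, so each is used; only h can be 6, hence h = 6.
Among the 7 still-open variables, 7 fits only g (and all 7 values in {1, 2, 3, 4, 5, 7, 8} must be used), so g = 7.
Among the 6 still-open variables, 4 fits only c (and all 6 values in {1, 2, 3, 4, 5, 8} must be used), so c = 4.

4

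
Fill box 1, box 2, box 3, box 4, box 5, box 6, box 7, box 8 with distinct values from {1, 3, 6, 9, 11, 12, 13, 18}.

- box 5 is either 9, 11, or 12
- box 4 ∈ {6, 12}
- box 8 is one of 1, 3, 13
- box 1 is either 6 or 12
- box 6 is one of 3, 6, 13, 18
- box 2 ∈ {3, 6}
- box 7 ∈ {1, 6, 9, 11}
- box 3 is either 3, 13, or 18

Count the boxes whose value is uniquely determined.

2

box 1 and box 4 share exactly the 2 values {6, 12}; by pigeonhole those values go to them, so strike 6, 12 from box 2, box 5, box 6, box 7.
box 2 must be 3 (only option left). Remove 3 from box 3, box 6, box 8.
box 3 and box 6 share exactly the 2 values {13, 18}; by pigeonhole those values go to them, so strike 13, 18 from box 8.
box 8's domain is down to {1}, so box 8 = 1. Remove 1 from box 7.
Determined: box 2=3, box 8=1. The other boxes each still have more than one consistent value. That makes 2.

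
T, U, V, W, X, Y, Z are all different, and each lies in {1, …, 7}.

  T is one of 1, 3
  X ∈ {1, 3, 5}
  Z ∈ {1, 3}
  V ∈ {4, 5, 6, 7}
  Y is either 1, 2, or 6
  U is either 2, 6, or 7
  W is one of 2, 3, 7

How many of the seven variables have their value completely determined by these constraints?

The 7 variables draw from only 7 values {1, 2, 3, 4, 5, 6, 7}, so each is used; only V can be 4, hence V = 4.
The 6 still-open variables together cover exactly {1, 2, 3, 5, 6, 7} — 6 values for 6 variables — and 5 appears only in X's list, so X = 5.
The 2 variables T and Z are confined to {1, 3}, which locks those values in; drop them from W, Y.
Determined: V=4, X=5. The other variables each still have more than one consistent value. That makes 2.

2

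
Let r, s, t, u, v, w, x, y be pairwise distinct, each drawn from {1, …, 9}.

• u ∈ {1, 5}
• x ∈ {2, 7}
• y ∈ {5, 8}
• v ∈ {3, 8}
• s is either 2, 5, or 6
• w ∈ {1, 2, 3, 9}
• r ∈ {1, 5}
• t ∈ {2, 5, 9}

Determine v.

Among the 8 variables, 6 fits only s (and all 8 values in {1, 2, 3, 5, 6, 7, 8, 9} must be used), so s = 6.
Among the 7 still-open variables, 7 fits only x (and all 7 values in {1, 2, 3, 5, 7, 8, 9} must be used), so x = 7.
r and u share exactly the 2 values {1, 5}; by pigeonhole those values go to them, so strike 1, 5 from t, w, y.
That leaves y = 8. Strike 8 from v.
So v = 3.

3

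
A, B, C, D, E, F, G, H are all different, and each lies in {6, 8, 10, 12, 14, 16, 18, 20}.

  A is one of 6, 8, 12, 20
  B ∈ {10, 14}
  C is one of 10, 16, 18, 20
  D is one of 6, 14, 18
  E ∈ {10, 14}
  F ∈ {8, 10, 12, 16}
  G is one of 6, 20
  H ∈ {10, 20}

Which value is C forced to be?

16

The 2 variables B and E are confined to {10, 14}, which locks those values in; drop them from C, D, F, H.
H must be 20 (only option left). So A, C, G can't be 20.
G's domain is down to {6}, so G = 6. Eliminate 6 elsewhere: A, D.
D has just one choice, so D = 18. Strike 18 from C.
So C = 16.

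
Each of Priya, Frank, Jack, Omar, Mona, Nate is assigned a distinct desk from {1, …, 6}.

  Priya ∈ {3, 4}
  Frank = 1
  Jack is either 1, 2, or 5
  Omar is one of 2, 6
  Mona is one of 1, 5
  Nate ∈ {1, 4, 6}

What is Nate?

4

Frank's domain is down to {1}, so Frank = 1. Remove 1 from Jack, Mona, Nate.
Mona must be 5 (only option left). Eliminate 5 elsewhere: Jack.
Jack's domain is down to {2}, so Jack = 2. Remove 2 from Omar.
Omar has just one choice, so Omar = 6. Eliminate 6 elsewhere: Nate.
So Nate = 4.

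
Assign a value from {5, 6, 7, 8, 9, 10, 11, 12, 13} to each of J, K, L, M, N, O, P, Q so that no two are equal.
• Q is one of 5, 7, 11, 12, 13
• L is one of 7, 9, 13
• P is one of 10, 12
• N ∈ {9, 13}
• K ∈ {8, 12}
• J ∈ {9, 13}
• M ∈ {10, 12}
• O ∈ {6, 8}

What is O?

6

J and N between them cover only {9, 13} — a naked pair. Remove those values from L, Q.
That leaves L = 7. Eliminate 7 elsewhere: Q.
M and P share exactly the 2 values {10, 12}; by pigeonhole those values go to them, so strike 10, 12 from K, Q.
That leaves K = 8. Remove 8 from O.
So O = 6.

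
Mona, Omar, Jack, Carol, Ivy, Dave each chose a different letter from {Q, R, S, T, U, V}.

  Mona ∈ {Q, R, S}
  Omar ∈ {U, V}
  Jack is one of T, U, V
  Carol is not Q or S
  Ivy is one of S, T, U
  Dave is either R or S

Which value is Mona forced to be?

The 6 variables draw from only 6 values {Q, R, S, T, U, V}, so each is used; only Mona can be Q, hence Mona = Q.

Q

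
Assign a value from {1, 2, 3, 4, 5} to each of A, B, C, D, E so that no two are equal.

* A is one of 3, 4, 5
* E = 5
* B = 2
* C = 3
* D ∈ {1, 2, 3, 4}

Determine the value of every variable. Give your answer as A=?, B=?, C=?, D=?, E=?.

A=4, B=2, C=3, D=1, E=5

B's domain is down to {2}, so B = 2. Eliminate 2 elsewhere: D.
That leaves C = 3. So A, D can't be 3.
E has just one choice, so E = 5. Eliminate 5 elsewhere: A.
A has just one choice, so A = 4. So D can't be 4.
D must be 1 (only option left).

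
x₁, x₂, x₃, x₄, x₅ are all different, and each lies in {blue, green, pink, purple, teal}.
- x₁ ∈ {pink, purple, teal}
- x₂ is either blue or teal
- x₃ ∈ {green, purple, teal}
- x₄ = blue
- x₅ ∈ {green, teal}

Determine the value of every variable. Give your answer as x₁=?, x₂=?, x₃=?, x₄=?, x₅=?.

x₄ has just one choice, so x₄ = blue. Strike blue from x₂.
x₂ must be teal (only option left). Strike teal from x₁, x₃, x₅.
x₅ has just one choice, so x₅ = green. Eliminate green elsewhere: x₃.
x₃ has just one choice, so x₃ = purple. Strike purple from x₁.
x₁ has just one choice, so x₁ = pink.

x₁=pink, x₂=teal, x₃=purple, x₄=blue, x₅=green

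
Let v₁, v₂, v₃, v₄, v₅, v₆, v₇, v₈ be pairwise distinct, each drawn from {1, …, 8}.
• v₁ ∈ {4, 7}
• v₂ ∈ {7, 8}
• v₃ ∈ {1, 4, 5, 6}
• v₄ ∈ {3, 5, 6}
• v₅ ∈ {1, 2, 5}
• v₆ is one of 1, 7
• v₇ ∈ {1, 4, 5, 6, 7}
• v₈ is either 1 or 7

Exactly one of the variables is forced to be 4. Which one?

v₁

The 8 variables draw from only 8 values {1, 2, 3, 4, 5, 6, 7, 8}, so each is used; only v₅ can be 2, hence v₅ = 2.
The 7 still-open variables draw from only 7 values {1, 3, 4, 5, 6, 7, 8}, so each is used; only v₄ can be 3, hence v₄ = 3.
The 6 still-open variables draw from only 6 values {1, 4, 5, 6, 7, 8}, so each is used; only v₂ can be 8, hence v₂ = 8.
v₆ and v₈ share exactly the 2 values {1, 7}; by pigeonhole those values go to them, so strike 1, 7 from v₁, v₃, v₇.
So 4 goes to v₁.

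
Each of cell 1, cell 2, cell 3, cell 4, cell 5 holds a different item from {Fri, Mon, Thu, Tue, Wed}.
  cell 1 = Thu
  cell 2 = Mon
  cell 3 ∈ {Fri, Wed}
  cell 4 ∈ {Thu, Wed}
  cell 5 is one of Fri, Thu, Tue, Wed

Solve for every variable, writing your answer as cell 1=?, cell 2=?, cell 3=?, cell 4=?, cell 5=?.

cell 1 must be Thu (only option left). Strike Thu from cell 4, cell 5.
cell 2 has just one choice, so cell 2 = Mon.
cell 4's domain is down to {Wed}, so cell 4 = Wed. Eliminate Wed elsewhere: cell 3, cell 5.
That leaves cell 3 = Fri. Strike Fri from cell 5.
cell 5 has just one choice, so cell 5 = Tue.

cell 1=Thu, cell 2=Mon, cell 3=Fri, cell 4=Wed, cell 5=Tue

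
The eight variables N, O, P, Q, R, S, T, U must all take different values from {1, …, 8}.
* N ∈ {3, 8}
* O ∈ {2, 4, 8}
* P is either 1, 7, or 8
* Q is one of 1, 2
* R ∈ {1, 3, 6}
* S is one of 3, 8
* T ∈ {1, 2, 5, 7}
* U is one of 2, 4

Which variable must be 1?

Q

The 8 variables draw from only 8 values {1, 2, 3, 4, 5, 6, 7, 8}, so each is used; only T can be 5, hence T = 5.
The 7 still-open variables together cover exactly {1, 2, 3, 4, 6, 7, 8} — 7 values for 7 variables — and 6 appears only in R's list, so R = 6.
The 6 still-open variables together cover exactly {1, 2, 3, 4, 7, 8} — 6 values for 6 variables — and 7 appears only in P's list, so P = 7.
The 5 still-open variables together cover exactly {1, 2, 3, 4, 8} — 5 values for 5 variables — and 1 appears only in Q's list, so Q = 1.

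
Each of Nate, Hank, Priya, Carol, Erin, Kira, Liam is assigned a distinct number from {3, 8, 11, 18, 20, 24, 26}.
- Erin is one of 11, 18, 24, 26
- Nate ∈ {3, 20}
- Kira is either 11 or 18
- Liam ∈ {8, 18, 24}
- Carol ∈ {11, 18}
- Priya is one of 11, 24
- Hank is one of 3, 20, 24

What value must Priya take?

Among the 7 variables, 8 fits only Liam (and all 7 values in {3, 8, 11, 18, 20, 24, 26} must be used), so Liam = 8.
The 6 still-open variables draw from only 6 values {3, 11, 18, 20, 24, 26}, so each is used; only Erin can be 26, hence Erin = 26.
Carol and Kira share exactly the 2 values {11, 18}; by pigeonhole those values go to them, so strike 11, 18 from Priya.
So Priya = 24.

24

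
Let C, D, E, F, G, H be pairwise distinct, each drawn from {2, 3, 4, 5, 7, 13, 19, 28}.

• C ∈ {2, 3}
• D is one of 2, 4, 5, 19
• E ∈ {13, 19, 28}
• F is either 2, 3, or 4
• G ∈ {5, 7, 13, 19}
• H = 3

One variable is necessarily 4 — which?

F

H must be 3 (only option left). So C, F can't be 3.
C's domain is down to {2}, so C = 2. Strike 2 from D, F.
So 4 goes to F.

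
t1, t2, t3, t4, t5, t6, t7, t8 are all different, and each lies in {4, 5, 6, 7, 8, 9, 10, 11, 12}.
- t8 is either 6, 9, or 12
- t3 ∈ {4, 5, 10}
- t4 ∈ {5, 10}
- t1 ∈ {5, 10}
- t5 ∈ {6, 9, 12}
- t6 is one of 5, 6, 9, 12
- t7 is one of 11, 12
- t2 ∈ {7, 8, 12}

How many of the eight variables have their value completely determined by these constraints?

t1 and t4 share exactly the 2 values {5, 10}; by pigeonhole those values go to them, so strike 5, 10 from t3, t6.
That leaves t3 = 4.
t5, t6, t8 share exactly the 3 values {6, 9, 12}; by pigeonhole those values go to them, so strike 6, 9, 12 from t2, t7.
That leaves t7 = 11.
Determined: t3=4, t7=11. The other variables each still have more than one consistent value. That makes 2.

2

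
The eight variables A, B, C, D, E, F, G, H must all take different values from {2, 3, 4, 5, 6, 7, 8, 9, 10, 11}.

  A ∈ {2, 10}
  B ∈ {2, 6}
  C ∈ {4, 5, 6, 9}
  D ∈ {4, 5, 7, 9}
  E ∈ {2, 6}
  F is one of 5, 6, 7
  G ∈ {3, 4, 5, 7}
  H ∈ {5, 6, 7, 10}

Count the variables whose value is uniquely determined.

The 8 variables draw from only 8 values {2, 3, 4, 5, 6, 7, 9, 10}, so each is used; only G can be 3, hence G = 3.
B and E share exactly the 2 values {2, 6}; by pigeonhole those values go to them, so strike 2, 6 from A, C, F, H.
A must be 10 (only option left). So H can't be 10.
The 2 variables F and H are confined to {5, 7}, which locks those values in; drop them from C, D.
Determined: A=10, G=3. The other variables each still have more than one consistent value. That makes 2.

2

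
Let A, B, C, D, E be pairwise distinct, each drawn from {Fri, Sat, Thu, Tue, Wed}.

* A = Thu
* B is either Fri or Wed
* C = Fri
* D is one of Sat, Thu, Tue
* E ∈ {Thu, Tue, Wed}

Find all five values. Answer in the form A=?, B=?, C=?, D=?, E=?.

A=Thu, B=Wed, C=Fri, D=Sat, E=Tue

A must be Thu (only option left). Remove Thu from D, E.
That leaves C = Fri. Strike Fri from B.
B has just one choice, so B = Wed. Strike Wed from E.
E must be Tue (only option left). Eliminate Tue elsewhere: D.
That leaves D = Sat.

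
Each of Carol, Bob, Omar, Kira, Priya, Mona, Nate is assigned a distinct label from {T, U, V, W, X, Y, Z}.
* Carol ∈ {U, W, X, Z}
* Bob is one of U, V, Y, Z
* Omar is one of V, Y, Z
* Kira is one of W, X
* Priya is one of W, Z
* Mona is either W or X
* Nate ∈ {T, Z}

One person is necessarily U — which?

Carol

The 7 variables draw from only 7 values {T, U, V, W, X, Y, Z}, so each is used; only Nate can be T, hence Nate = T.
Kira and Mona between them cover only {W, X} — a naked pair. Remove those values from Carol, Priya.
Priya must be Z (only option left). So Carol, Bob, Omar can't be Z.
So U goes to Carol.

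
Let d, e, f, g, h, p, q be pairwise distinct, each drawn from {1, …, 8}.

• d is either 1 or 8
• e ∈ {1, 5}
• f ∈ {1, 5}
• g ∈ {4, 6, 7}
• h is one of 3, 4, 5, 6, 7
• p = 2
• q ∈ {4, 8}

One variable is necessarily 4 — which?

q

p's domain is down to {2}, so p = 2.
e and f between them cover only {1, 5} — a naked pair. Remove those values from d, h.
d must be 8 (only option left). So q can't be 8.
So 4 goes to q.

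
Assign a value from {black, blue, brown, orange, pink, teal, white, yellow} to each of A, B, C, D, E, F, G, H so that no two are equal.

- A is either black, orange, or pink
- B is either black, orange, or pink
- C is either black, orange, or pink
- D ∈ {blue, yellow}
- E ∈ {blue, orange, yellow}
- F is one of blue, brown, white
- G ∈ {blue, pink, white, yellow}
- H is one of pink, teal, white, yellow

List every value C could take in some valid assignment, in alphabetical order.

The 8 variables draw from only 8 values {black, blue, brown, orange, pink, teal, white, yellow}, so each is used; only F can be brown, hence F = brown.
The 7 still-open variables together cover exactly {black, blue, orange, pink, teal, white, yellow} — 7 values for 7 variables — and teal appears only in H's list, so H = teal.
The 6 still-open variables together cover exactly {black, blue, orange, pink, white, yellow} — 6 values for 6 variables — and white appears only in G's list, so G = white.
A, B, C between them cover only {black, orange, pink} — a naked triple. Remove those values from E.
No further eliminations apply; C can still be any of black, orange, pink.

black, orange, pink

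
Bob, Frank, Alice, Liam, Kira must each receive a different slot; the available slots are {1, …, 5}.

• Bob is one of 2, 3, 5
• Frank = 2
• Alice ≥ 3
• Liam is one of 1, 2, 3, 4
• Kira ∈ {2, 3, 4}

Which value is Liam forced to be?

1

Frank must be 2 (only option left). Remove 2 from Bob, Liam, Kira.
Among the 4 still-open variables, 1 fits only Liam (and all 4 values in {1, 3, 4, 5} must be used), so Liam = 1.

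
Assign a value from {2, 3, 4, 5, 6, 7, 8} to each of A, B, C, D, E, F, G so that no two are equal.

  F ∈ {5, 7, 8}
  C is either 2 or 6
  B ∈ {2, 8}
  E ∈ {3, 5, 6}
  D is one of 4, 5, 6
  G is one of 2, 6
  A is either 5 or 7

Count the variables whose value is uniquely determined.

3

Among the 7 variables, 3 fits only E (and all 7 values in {2, 3, 4, 5, 6, 7, 8} must be used), so E = 3.
Among the 6 still-open variables, 4 fits only D (and all 6 values in {2, 4, 5, 6, 7, 8} must be used), so D = 4.
C and G between them cover only {2, 6} — a naked pair. Remove those values from B.
B must be 8 (only option left). Strike 8 from F.
Determined: B=8, D=4, E=3. The other variables each still have more than one consistent value. That makes 3.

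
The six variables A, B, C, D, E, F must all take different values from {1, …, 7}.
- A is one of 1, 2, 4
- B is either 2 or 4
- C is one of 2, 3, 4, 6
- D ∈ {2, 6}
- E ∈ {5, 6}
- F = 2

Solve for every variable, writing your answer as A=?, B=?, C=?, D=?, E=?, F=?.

F has just one choice, so F = 2. Strike 2 from A, B, C, D.
B has just one choice, so B = 4. So A, C can't be 4.
That leaves D = 6. Eliminate 6 elsewhere: C, E.
E must be 5 (only option left).
A has just one choice, so A = 1.
C must be 3 (only option left).

A=1, B=4, C=3, D=6, E=5, F=2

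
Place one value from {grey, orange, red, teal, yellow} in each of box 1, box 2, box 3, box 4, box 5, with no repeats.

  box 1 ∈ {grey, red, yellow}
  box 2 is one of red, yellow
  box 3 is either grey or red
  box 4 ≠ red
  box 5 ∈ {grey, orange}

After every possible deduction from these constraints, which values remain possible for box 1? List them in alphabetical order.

The 5 variables together cover exactly {grey, orange, red, teal, yellow} — 5 values for 5 variables — and teal appears only in box 4's list, so box 4 = teal.
The 4 still-open variables together cover exactly {grey, orange, red, yellow} — 4 values for 4 variables — and orange appears only in box 5's list, so box 5 = orange.
No further eliminations apply; box 1 can still be any of grey, red, yellow.

grey, red, yellow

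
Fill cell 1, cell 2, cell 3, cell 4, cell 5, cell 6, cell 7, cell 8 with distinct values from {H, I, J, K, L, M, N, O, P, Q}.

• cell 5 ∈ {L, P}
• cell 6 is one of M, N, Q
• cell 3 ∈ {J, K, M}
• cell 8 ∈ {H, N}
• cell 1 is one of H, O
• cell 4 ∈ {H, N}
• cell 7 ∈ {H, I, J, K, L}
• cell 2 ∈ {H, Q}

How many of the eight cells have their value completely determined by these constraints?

3

cell 4 and cell 8 between them cover only {H, N} — a naked pair. Remove those values from cell 1, cell 2, cell 6, cell 7.
cell 1's domain is down to {O}, so cell 1 = O.
cell 2's domain is down to {Q}, so cell 2 = Q. Remove Q from cell 6.
cell 6's domain is down to {M}, so cell 6 = M. Eliminate M elsewhere: cell 3.
Determined: cell 1=O, cell 2=Q, cell 6=M. The other cells each still have more than one consistent value. That makes 3.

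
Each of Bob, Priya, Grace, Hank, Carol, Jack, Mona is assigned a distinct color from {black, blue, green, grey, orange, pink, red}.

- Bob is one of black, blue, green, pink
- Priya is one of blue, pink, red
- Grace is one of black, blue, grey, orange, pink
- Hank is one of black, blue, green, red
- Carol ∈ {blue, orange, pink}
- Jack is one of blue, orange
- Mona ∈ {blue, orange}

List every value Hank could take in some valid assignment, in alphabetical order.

Among the 7 variables, grey fits only Grace (and all 7 values in {black, blue, green, grey, orange, pink, red} must be used), so Grace = grey.
Jack and Mona share exactly the 2 values {blue, orange}; by pigeonhole those values go to them, so strike blue, orange from Bob, Priya, Hank, Carol.
That leaves Carol = pink. Remove pink from Bob, Priya.
That leaves Priya = red. Eliminate red elsewhere: Hank.
No further eliminations apply; Hank can still be any of black, green.

black, green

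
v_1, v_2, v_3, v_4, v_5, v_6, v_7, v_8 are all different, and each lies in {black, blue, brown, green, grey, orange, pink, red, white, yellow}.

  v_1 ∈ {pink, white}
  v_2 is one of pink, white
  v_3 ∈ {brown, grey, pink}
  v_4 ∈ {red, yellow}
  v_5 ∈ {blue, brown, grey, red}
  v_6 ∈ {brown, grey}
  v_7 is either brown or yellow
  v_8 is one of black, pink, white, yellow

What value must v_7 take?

Among the 8 variables, black fits only v_8 (and all 8 values in {black, blue, brown, grey, pink, red, white, yellow} must be used), so v_8 = black.
The 7 still-open variables together cover exactly {blue, brown, grey, pink, red, white, yellow} — 7 values for 7 variables — and blue appears only in v_5's list, so v_5 = blue.
The 6 still-open variables together cover exactly {brown, grey, pink, red, white, yellow} — 6 values for 6 variables — and red appears only in v_4's list, so v_4 = red.
The 5 still-open variables together cover exactly {brown, grey, pink, white, yellow} — 5 values for 5 variables — and yellow appears only in v_7's list, so v_7 = yellow.

yellow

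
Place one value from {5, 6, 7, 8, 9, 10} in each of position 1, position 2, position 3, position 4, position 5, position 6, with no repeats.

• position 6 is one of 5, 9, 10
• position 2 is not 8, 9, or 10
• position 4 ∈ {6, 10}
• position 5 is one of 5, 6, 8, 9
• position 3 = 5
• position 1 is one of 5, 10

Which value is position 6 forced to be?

9

position 3 must be 5 (only option left). Eliminate 5 elsewhere: position 1, position 2, position 5, position 6.
position 1 has just one choice, so position 1 = 10. So position 4, position 6 can't be 10.
So position 6 = 9.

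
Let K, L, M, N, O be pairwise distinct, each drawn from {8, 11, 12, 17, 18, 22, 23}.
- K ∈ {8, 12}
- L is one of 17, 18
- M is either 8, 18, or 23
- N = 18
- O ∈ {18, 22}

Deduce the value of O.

22

N must be 18 (only option left). Eliminate 18 elsewhere: L, M, O.
So O = 22.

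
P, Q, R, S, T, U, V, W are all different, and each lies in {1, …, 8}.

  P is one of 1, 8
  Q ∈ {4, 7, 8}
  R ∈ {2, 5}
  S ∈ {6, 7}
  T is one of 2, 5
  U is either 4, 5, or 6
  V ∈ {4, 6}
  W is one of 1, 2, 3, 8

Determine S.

7

The 8 variables draw from only 8 values {1, 2, 3, 4, 5, 6, 7, 8}, so each is used; only W can be 3, hence W = 3.
The 7 still-open variables draw from only 7 values {1, 2, 4, 5, 6, 7, 8}, so each is used; only P can be 1, hence P = 1.
Among the 6 still-open variables, 8 fits only Q (and all 6 values in {2, 4, 5, 6, 7, 8} must be used), so Q = 8.
The 5 still-open variables together cover exactly {2, 4, 5, 6, 7} — 5 values for 5 variables — and 7 appears only in S's list, so S = 7.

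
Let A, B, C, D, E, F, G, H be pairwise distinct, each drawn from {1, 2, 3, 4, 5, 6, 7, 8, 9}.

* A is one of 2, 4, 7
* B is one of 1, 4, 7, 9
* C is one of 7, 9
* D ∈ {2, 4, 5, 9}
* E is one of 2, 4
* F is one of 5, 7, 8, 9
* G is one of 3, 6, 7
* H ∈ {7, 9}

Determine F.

C and H share exactly the 2 values {7, 9}; by pigeonhole those values go to them, so strike 7, 9 from A, B, D, F, G.
The 2 variables A and E are confined to {2, 4}, which locks those values in; drop them from B, D.
B has just one choice, so B = 1.
D's domain is down to {5}, so D = 5. Strike 5 from F.
So F = 8.

8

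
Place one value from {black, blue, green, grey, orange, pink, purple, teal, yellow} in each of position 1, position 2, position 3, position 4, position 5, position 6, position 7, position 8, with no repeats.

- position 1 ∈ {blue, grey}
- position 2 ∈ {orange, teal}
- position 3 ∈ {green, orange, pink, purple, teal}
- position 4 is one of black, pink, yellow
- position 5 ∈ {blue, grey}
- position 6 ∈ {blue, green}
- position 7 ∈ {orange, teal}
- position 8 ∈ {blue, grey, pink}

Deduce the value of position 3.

purple

position 1 and position 5 between them cover only {blue, grey} — a naked pair. Remove those values from position 6, position 8.
position 6 must be green (only option left). Eliminate green elsewhere: position 3.
position 8's domain is down to {pink}, so position 8 = pink. Remove pink from position 3, position 4.
The 2 variables position 2 and position 7 are confined to {orange, teal}, which locks those values in; drop them from position 3.
So position 3 = purple.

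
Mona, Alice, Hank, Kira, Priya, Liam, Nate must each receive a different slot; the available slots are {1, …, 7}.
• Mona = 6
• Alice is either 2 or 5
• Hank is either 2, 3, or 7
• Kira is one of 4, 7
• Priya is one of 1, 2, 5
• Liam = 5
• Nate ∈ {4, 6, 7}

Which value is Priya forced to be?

1

Mona must be 6 (only option left). Strike 6 from Nate.
Liam has just one choice, so Liam = 5. Eliminate 5 elsewhere: Alice, Priya.
Alice must be 2 (only option left). So Hank, Priya can't be 2.
So Priya = 1.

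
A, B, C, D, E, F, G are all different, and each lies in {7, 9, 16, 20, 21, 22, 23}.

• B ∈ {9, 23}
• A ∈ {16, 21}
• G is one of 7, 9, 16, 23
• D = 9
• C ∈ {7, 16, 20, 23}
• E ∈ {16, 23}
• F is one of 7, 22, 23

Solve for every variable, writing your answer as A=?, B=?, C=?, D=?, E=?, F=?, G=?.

A=21, B=23, C=20, D=9, E=16, F=22, G=7

D must be 9 (only option left). Strike 9 from B, G.
B must be 23 (only option left). Eliminate 23 elsewhere: C, E, F, G.
E has just one choice, so E = 16. So A, C, G can't be 16.
G must be 7 (only option left). So C, F can't be 7.
A has just one choice, so A = 21.
That leaves C = 20.
F's domain is down to {22}, so F = 22.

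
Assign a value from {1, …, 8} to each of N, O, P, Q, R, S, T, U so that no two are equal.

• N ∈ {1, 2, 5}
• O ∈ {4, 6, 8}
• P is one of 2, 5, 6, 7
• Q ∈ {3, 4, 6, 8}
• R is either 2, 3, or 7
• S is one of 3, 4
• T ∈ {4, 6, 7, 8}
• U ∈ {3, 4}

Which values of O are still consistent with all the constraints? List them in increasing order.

6, 8

The 8 variables draw from only 8 values {1, 2, 3, 4, 5, 6, 7, 8}, so each is used; only N can be 1, hence N = 1.
Among the 7 still-open variables, 5 fits only P (and all 7 values in {2, 3, 4, 5, 6, 7, 8} must be used), so P = 5.
The 6 still-open variables together cover exactly {2, 3, 4, 6, 7, 8} — 6 values for 6 variables — and 2 appears only in R's list, so R = 2.
Among the 5 still-open variables, 7 fits only T (and all 5 values in {3, 4, 6, 7, 8} must be used), so T = 7.
S and U between them cover only {3, 4} — a naked pair. Remove those values from O, Q.
No further eliminations apply; O can still be any of 6, 8.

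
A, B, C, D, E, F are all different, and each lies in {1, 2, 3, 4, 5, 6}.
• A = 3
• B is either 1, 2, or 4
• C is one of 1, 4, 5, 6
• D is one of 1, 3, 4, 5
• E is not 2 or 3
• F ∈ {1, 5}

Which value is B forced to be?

2

A's domain is down to {3}, so A = 3. So D can't be 3.
Among the 5 still-open variables, 2 fits only B (and all 5 values in {1, 2, 4, 5, 6} must be used), so B = 2.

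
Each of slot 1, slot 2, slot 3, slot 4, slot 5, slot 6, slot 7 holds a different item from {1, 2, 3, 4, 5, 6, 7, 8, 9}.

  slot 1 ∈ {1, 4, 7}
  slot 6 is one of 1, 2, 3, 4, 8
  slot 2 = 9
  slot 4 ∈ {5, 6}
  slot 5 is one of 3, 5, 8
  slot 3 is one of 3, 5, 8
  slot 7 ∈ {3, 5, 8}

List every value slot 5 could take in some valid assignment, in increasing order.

slot 2 has just one choice, so slot 2 = 9.
slot 3, slot 5, slot 7 between them cover only {3, 5, 8} — a naked triple. Remove those values from slot 4, slot 6.
slot 4 has just one choice, so slot 4 = 6.
No further eliminations apply; slot 5 can still be any of 3, 5, 8.

3, 5, 8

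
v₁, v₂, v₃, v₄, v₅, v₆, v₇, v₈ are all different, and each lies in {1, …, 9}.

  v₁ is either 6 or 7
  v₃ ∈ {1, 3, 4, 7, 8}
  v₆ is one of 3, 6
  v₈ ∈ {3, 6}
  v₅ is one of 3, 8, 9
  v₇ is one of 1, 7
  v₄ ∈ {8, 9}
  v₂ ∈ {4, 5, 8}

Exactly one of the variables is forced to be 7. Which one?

v₁

The 8 variables together cover exactly {1, 3, 4, 5, 6, 7, 8, 9} — 8 values for 8 variables — and 5 appears only in v₂'s list, so v₂ = 5.
The 7 still-open variables draw from only 7 values {1, 3, 4, 6, 7, 8, 9}, so each is used; only v₃ can be 4, hence v₃ = 4.
The 6 still-open variables together cover exactly {1, 3, 6, 7, 8, 9} — 6 values for 6 variables — and 1 appears only in v₇'s list, so v₇ = 1.
The 5 still-open variables draw from only 5 values {3, 6, 7, 8, 9}, so each is used; only v₁ can be 7, hence v₁ = 7.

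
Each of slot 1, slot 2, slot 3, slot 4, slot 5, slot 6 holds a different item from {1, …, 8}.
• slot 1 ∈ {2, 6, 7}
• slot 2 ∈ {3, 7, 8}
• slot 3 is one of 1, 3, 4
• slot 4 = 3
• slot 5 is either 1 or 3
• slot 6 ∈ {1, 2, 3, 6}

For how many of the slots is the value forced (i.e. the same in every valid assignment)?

3

slot 4's domain is down to {3}, so slot 4 = 3. So slot 2, slot 3, slot 5, slot 6 can't be 3.
slot 5 has just one choice, so slot 5 = 1. So slot 3, slot 6 can't be 1.
slot 3 must be 4 (only option left).
Determined: slot 3=4, slot 4=3, slot 5=1. The other slots each still have more than one consistent value. That makes 3.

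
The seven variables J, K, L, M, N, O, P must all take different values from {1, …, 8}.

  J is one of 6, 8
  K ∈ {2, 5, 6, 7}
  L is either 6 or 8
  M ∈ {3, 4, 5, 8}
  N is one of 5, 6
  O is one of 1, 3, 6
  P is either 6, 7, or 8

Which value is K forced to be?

2

The 2 variables J and L are confined to {6, 8}, which locks those values in; drop them from K, M, N, O, P.
N must be 5 (only option left). So K, M can't be 5.
P has just one choice, so P = 7. Strike 7 from K.
So K = 2.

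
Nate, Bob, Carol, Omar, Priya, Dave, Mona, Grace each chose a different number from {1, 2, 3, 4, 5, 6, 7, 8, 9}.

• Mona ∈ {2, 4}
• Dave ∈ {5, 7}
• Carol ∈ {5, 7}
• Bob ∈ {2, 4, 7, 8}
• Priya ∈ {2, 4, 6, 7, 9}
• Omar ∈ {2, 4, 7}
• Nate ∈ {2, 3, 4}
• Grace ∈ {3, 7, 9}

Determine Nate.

The 8 variables together cover exactly {2, 3, 4, 5, 6, 7, 8, 9} — 8 values for 8 variables — and 6 appears only in Priya's list, so Priya = 6.
The 7 still-open variables together cover exactly {2, 3, 4, 5, 7, 8, 9} — 7 values for 7 variables — and 8 appears only in Bob's list, so Bob = 8.
Among the 6 still-open variables, 9 fits only Grace (and all 6 values in {2, 3, 4, 5, 7, 9} must be used), so Grace = 9.
The 5 still-open variables together cover exactly {2, 3, 4, 5, 7} — 5 values for 5 variables — and 3 appears only in Nate's list, so Nate = 3.

3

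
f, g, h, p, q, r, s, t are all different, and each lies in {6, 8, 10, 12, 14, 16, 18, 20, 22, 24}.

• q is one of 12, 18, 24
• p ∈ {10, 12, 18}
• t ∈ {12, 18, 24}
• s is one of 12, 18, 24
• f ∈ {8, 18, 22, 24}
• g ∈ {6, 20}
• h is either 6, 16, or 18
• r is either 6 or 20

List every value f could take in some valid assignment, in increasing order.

8, 22

g and r between them cover only {6, 20} — a naked pair. Remove those values from h.
q, s, t between them cover only {12, 18, 24} — a naked triple. Remove those values from f, h, p.
h's domain is down to {16}, so h = 16.
p must be 10 (only option left).
No further eliminations apply; f can still be any of 8, 22.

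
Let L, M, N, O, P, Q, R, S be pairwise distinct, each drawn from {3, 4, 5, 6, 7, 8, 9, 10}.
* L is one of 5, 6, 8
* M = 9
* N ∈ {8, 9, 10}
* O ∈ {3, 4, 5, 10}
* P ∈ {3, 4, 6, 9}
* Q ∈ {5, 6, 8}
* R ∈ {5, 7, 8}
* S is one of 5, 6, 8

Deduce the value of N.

10

M must be 9 (only option left). Remove 9 from N, P.
The 7 still-open variables together cover exactly {3, 4, 5, 6, 7, 8, 10} — 7 values for 7 variables — and 7 appears only in R's list, so R = 7.
L, Q, S between them cover only {5, 6, 8} — a naked triple. Remove those values from N, O, P.
So N = 10.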